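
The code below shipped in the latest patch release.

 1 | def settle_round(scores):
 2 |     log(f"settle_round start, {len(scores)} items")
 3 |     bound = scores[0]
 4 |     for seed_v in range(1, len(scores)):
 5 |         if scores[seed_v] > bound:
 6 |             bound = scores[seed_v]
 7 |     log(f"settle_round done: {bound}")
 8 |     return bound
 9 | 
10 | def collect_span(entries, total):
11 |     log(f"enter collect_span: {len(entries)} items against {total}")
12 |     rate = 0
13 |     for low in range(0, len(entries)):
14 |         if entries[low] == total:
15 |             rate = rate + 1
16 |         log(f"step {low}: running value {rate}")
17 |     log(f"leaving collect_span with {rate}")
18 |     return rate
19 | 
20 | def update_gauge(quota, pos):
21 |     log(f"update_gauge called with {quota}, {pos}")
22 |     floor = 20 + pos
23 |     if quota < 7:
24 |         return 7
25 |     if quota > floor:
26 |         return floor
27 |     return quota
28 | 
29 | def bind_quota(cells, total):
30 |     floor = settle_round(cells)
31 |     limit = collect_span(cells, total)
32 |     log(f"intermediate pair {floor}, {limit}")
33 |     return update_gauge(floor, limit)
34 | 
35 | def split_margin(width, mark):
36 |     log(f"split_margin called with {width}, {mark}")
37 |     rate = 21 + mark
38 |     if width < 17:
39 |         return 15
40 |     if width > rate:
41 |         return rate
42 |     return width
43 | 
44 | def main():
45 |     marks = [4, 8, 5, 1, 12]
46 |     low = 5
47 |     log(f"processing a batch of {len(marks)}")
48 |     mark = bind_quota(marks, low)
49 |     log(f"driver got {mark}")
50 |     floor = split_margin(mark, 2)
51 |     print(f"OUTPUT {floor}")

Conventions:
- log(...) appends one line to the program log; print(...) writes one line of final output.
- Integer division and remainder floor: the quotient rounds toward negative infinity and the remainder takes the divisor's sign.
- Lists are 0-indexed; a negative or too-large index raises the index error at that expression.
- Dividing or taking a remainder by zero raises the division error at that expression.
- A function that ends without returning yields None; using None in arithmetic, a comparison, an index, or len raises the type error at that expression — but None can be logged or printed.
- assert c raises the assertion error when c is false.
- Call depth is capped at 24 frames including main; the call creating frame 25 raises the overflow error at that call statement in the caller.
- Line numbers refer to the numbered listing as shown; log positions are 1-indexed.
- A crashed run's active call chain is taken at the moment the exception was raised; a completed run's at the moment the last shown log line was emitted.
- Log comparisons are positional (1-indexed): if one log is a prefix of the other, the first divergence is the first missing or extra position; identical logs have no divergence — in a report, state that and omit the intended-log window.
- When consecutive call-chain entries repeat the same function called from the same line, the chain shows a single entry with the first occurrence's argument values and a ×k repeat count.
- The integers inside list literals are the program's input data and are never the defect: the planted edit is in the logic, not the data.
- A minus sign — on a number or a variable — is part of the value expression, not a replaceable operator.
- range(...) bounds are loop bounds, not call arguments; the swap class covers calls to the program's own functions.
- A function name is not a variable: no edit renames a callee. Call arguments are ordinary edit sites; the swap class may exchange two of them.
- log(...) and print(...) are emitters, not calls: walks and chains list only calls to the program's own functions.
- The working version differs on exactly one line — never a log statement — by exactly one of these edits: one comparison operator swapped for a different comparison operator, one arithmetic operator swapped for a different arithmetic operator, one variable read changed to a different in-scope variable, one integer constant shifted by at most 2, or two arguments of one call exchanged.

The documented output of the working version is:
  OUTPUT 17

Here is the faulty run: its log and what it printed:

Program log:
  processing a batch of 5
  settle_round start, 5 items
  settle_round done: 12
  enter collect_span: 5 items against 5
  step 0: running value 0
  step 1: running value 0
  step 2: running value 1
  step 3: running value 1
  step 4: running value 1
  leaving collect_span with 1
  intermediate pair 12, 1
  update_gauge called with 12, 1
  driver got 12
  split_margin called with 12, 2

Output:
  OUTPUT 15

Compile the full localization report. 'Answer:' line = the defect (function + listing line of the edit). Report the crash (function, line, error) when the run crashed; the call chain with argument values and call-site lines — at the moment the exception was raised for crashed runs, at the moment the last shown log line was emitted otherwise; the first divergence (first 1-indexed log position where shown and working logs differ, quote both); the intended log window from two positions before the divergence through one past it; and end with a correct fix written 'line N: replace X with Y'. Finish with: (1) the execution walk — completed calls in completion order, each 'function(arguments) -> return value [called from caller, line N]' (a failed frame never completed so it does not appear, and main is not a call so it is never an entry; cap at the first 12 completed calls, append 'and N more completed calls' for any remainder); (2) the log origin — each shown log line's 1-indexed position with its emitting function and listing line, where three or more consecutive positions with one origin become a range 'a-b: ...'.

Answer: the defect is in split_margin at line 39.
Core observation: No log line changed; the fault shows up purely in the output.
Call chain: main -> split_margin(12, 2) (called at line 50).
First divergence: none — the logs agree in full.
Execution walk:
  settle_round([4, 8, 5, 1, 12]) -> 12  [called from bind_quota, line 30]
  collect_span([4, 8, 5, 1, 12], 5) -> 1  [called from bind_quota, line 31]
  update_gauge(12, 1) -> 12  [called from bind_quota, line 33]
  bind_quota([4, 8, 5, 1, 12], 5) -> 12  [called from main, line 48]
  split_margin(12, 2) -> 15  [called from main, line 50]
Log line origins:
  1 — main, line 47
  2 — settle_round, line 2
  3 — settle_round, line 7
  4 — collect_span, line 11
  5-9 — collect_span, line 16
  10 — collect_span, line 17
  11 — bind_quota, line 32
  12 — update_gauge, line 21
  13 — main, line 49
  14 — split_margin, line 36
A correct fix: line 39: replace `15` with `17`.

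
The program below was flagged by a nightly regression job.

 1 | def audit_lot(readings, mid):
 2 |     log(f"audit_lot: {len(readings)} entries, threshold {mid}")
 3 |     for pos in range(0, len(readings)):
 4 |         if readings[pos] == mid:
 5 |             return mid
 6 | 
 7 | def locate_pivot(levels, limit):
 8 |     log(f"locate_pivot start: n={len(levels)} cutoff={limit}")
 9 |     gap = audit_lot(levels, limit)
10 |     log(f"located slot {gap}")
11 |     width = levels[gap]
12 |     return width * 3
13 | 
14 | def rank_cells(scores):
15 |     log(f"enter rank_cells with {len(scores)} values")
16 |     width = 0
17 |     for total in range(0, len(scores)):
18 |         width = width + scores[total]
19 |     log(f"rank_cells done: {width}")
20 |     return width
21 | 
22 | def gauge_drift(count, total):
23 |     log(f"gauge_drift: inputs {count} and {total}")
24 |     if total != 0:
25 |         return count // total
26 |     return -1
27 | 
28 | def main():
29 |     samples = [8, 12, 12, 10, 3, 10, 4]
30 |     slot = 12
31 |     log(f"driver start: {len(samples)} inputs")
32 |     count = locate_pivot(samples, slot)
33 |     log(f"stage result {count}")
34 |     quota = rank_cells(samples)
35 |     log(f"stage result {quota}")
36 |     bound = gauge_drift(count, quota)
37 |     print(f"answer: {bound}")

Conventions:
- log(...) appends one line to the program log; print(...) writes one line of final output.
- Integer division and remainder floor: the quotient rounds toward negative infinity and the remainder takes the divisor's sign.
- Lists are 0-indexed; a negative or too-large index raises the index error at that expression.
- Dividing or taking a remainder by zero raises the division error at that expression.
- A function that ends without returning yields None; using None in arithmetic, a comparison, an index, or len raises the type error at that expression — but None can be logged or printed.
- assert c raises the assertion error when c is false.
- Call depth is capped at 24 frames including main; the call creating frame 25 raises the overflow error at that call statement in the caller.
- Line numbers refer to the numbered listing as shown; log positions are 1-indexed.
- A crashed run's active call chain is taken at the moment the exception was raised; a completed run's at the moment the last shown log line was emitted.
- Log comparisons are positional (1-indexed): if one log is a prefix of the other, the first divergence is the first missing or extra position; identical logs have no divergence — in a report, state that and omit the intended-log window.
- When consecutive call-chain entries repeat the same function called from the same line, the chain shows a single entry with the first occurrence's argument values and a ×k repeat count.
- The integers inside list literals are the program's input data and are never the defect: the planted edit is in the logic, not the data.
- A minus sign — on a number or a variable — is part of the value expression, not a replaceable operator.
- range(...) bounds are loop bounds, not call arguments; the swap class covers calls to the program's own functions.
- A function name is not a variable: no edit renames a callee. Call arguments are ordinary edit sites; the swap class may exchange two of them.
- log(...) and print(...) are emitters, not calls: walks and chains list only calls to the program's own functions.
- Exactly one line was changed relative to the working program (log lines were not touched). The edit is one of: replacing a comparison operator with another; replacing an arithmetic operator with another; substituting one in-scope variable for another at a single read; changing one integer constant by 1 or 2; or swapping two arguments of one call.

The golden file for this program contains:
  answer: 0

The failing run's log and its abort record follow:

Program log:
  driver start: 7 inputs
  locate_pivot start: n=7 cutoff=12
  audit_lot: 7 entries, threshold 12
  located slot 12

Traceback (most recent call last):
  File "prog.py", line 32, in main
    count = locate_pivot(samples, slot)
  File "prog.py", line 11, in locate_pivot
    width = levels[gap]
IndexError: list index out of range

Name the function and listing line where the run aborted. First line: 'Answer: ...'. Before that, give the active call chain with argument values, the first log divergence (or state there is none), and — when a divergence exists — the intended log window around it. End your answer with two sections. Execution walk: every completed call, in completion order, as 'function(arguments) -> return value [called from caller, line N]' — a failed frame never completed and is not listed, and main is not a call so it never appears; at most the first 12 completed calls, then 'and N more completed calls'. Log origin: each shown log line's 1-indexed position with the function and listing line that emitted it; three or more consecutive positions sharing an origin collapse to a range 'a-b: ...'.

Answer: the error was raised in locate_pivot, line 11.
The tell: The earliest visible damage is log position 4 — 'located slot 12' rather than the intended 'located slot 1'.
Call chain: main -> locate_pivot([8, 12, 12, 10, 3, 10, 4], 12) (called at line 32).
First divergence: position 4; shown 'located slot 12' vs intended 'located slot 1'.
Intended log window:
  2: locate_pivot start: n=7 cutoff=12
  3: audit_lot: 7 entries, threshold 12
  4: located slot 1
  5: stage result 36
Execution walk:
  audit_lot([8, 12, 12, 10, 3, 10, 4], 12) -> 12  [called from locate_pivot, line 9]
Origin of each log line:
  1: logged in main at line 31
  2: logged in locate_pivot at line 8
  3: logged in audit_lot at line 2
  4: logged in locate_pivot at line 10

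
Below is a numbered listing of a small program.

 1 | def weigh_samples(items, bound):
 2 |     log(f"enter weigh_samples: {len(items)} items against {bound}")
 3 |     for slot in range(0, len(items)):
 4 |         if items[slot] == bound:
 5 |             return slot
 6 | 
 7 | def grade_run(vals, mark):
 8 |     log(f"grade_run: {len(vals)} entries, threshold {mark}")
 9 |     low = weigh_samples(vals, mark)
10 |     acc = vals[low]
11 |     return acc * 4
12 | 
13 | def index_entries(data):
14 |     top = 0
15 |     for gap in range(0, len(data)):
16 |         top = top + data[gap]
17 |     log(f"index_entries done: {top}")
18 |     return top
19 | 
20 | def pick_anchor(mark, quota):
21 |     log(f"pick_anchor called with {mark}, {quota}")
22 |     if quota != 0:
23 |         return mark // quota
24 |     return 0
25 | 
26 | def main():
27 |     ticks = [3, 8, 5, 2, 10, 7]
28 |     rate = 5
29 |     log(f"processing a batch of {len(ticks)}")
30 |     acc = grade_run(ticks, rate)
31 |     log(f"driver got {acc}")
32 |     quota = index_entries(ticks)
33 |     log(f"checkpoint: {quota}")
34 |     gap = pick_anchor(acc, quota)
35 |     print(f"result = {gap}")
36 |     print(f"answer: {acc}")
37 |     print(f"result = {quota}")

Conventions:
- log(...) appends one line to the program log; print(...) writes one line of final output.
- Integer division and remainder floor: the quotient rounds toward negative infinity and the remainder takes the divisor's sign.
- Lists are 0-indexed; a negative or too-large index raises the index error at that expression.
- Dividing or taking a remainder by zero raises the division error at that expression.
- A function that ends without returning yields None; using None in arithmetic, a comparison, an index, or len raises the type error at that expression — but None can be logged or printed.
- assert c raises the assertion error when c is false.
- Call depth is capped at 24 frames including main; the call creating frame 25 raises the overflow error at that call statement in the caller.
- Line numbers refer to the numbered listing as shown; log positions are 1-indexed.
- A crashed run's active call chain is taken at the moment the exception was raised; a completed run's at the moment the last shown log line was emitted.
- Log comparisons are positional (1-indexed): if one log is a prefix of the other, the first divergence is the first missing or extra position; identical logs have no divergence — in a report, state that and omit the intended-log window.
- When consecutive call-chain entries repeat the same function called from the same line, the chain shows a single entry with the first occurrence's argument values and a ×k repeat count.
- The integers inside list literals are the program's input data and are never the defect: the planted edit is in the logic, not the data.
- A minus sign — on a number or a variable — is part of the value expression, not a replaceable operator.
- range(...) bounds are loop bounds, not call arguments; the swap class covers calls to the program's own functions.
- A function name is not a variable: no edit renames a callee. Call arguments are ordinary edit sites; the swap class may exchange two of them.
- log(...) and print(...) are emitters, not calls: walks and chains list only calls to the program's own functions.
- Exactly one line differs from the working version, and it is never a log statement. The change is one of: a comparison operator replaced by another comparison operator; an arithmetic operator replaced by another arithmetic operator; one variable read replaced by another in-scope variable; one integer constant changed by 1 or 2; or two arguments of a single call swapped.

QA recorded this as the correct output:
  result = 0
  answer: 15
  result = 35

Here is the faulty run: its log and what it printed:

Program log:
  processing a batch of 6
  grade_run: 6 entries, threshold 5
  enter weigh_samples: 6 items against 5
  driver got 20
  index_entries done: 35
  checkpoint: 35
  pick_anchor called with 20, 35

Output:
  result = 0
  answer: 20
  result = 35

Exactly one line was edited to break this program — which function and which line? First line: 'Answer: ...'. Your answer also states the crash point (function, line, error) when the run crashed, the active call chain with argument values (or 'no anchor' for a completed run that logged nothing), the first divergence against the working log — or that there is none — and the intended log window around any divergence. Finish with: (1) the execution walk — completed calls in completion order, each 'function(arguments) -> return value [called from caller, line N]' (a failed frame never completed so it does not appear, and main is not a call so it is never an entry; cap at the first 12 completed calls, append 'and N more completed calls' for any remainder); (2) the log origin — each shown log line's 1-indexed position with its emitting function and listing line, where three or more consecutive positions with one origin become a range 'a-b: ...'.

Answer: the defect is in grade_run at line 11.
The tell: The log first diverges at position 4: the faulty run prints 'driver got 20' where the working version prints 'driver got 15'.
Call chain: main -> pick_anchor(20, 35) (called at line 34).
First divergence: position 4 — the shown line 'driver got 20' should read 'driver got 15'.
Intended log window:
  2: grade_run: 6 entries, threshold 5
  3: enter weigh_samples: 6 items against 5
  4: driver got 15
  5: index_entries done: 35
Execution walk:
  weigh_samples([3, 8, 5, 2, 10, 7], 5) -> 2  [called from grade_run, line 9]
  grade_run([3, 8, 5, 2, 10, 7], 5) -> 20  [called from main, line 30]
  index_entries([3, 8, 5, 2, 10, 7]) -> 35  [called from main, line 32]
  pick_anchor(20, 35) -> 0  [called from main, line 34]
Log line origins:
  1: logged in main at line 29
  2: logged in grade_run at line 8
  3: logged in weigh_samples at line 2
  4: logged in main at line 31
  5: logged in index_entries at line 17
  6: logged in main at line 33
  7: logged in pick_anchor at line 21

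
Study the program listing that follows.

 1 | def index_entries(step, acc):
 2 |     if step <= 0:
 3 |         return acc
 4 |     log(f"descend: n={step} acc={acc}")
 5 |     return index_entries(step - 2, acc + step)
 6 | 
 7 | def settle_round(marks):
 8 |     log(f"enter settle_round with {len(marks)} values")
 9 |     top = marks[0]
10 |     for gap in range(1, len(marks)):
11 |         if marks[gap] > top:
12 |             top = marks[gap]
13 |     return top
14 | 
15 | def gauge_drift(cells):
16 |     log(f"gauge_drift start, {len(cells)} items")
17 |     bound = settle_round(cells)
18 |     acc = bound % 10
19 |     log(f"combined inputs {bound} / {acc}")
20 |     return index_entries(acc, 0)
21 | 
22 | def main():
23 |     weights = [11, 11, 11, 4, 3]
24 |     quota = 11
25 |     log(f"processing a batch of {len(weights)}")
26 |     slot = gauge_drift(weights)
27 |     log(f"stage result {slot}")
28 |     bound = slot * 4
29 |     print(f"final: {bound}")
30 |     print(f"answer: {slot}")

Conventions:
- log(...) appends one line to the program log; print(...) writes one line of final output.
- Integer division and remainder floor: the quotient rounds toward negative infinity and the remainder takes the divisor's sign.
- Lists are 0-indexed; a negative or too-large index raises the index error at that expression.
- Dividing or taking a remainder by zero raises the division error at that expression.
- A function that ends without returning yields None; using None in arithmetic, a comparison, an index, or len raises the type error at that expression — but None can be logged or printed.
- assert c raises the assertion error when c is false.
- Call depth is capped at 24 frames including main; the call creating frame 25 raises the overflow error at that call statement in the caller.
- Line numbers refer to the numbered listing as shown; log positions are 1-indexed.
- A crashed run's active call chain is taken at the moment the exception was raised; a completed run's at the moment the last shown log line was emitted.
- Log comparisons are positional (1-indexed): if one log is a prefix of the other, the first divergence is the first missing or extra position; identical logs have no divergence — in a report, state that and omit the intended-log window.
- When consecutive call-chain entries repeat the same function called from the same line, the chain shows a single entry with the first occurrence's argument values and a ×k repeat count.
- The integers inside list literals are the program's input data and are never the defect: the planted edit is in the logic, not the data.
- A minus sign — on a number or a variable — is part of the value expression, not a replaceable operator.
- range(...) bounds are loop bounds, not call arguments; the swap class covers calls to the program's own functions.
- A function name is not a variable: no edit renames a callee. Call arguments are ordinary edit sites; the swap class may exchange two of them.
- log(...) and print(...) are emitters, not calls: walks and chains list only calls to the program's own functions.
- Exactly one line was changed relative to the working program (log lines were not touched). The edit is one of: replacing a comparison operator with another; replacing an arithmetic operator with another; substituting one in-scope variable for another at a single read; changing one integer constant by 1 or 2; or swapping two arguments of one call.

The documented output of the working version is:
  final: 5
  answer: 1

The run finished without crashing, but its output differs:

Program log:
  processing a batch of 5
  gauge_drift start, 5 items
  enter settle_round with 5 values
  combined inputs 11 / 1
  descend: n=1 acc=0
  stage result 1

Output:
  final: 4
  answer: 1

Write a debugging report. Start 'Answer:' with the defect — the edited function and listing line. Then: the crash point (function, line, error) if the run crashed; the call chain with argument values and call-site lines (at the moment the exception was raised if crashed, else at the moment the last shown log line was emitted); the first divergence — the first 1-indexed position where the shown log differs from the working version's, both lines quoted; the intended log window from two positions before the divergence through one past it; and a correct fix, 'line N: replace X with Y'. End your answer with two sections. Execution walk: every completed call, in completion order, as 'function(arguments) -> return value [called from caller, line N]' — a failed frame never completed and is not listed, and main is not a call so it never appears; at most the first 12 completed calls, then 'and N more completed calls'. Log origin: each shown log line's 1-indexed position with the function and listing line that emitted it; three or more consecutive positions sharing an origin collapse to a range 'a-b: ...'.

Answer: the defect is in main at line 28.
Key observation: Nothing in the log betrays the bug — only the output does.
Call chain: main.
First divergence: none; the two logs match at every position.
Execution walk:
  settle_round([11, 11, 11, 4, 3]) -> 11  [called from gauge_drift, line 17]
  index_entries(-1, 1) -> 1  [called from index_entries, line 5]
  index_entries(1, 0) -> 1  [called from gauge_drift, line 20]
  gauge_drift([11, 11, 11, 4, 3]) -> 1  [called from main, line 26]
Log origin:
  1: logged in main at line 25
  2: logged in gauge_drift at line 16
  3: logged in settle_round at line 8
  4: logged in gauge_drift at line 19
  5: logged in index_entries at line 4
  6: logged in main at line 27
A correct fix: line 28: replace `4` with `5`.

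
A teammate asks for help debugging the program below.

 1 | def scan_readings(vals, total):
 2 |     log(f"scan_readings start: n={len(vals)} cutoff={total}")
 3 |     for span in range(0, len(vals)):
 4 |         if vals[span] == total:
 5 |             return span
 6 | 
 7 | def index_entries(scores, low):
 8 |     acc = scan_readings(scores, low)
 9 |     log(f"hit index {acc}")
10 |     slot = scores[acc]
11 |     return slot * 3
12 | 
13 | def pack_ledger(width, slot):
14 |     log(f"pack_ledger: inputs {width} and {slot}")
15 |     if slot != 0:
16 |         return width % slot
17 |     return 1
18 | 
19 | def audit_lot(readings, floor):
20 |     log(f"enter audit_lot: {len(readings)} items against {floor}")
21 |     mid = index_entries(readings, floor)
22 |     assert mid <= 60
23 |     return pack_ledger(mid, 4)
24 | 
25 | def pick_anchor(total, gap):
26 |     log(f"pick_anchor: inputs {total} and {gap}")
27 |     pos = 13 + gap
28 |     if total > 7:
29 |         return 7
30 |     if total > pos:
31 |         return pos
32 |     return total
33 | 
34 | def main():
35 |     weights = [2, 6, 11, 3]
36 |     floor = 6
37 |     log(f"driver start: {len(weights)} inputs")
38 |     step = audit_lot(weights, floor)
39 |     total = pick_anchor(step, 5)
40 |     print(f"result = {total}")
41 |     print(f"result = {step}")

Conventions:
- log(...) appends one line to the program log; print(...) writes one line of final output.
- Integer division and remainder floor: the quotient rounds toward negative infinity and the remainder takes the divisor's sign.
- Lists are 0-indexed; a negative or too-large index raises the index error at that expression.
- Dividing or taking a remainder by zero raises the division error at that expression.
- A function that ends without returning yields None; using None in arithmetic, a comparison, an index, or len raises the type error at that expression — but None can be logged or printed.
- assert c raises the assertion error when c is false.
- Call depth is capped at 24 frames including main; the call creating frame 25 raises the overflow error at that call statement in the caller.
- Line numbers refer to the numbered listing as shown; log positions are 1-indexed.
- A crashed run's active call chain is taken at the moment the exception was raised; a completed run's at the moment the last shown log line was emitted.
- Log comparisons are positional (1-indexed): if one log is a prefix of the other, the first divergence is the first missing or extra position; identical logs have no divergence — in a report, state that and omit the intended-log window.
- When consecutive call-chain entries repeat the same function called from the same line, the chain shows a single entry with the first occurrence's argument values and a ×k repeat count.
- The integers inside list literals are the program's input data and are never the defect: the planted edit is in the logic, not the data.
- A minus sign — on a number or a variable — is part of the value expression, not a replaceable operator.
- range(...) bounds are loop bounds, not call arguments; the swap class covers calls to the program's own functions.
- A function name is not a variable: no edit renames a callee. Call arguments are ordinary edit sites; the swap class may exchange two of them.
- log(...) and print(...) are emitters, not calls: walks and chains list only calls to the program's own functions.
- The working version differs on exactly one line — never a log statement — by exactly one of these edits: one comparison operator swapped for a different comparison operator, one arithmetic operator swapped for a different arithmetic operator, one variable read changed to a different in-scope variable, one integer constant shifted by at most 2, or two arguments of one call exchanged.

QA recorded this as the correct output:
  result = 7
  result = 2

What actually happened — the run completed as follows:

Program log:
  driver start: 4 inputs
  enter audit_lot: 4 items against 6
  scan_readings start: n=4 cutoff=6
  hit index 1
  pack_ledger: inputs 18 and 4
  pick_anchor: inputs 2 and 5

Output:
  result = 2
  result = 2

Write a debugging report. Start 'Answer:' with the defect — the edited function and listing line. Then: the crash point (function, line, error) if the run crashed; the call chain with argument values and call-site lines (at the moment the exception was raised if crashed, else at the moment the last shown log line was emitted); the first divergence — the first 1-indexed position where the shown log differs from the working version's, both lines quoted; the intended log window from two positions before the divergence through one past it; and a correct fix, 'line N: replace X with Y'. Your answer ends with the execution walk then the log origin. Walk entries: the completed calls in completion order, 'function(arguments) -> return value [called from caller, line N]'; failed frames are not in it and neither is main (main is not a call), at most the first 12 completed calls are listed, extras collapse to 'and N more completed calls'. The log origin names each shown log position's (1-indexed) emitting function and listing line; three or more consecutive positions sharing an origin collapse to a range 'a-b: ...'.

Answer: the defect is in pick_anchor at line 28.
Key fact: Every logged value matches the working version; the printed result is what differs.
Call chain: main -> pick_anchor(2, 5) (called at line 39).
First divergence: none (the log streams are identical).
Execution walk:
  scan_readings([2, 6, 11, 3], 6) -> 1  [called from index_entries, line 8]
  index_entries([2, 6, 11, 3], 6) -> 18  [called from audit_lot, line 21]
  pack_ledger(18, 4) -> 2  [called from audit_lot, line 23]
  audit_lot([2, 6, 11, 3], 6) -> 2  [called from main, line 38]
  pick_anchor(2, 5) -> 2  [called from main, line 39]
Log origins:
  1: logged in main at line 37
  2: logged in audit_lot at line 20
  3: logged in scan_readings at line 2
  4: logged in index_entries at line 9
  5: logged in pack_ledger at line 14
  6: logged in pick_anchor at line 26
A correct fix: line 28: replace `>` with `<`.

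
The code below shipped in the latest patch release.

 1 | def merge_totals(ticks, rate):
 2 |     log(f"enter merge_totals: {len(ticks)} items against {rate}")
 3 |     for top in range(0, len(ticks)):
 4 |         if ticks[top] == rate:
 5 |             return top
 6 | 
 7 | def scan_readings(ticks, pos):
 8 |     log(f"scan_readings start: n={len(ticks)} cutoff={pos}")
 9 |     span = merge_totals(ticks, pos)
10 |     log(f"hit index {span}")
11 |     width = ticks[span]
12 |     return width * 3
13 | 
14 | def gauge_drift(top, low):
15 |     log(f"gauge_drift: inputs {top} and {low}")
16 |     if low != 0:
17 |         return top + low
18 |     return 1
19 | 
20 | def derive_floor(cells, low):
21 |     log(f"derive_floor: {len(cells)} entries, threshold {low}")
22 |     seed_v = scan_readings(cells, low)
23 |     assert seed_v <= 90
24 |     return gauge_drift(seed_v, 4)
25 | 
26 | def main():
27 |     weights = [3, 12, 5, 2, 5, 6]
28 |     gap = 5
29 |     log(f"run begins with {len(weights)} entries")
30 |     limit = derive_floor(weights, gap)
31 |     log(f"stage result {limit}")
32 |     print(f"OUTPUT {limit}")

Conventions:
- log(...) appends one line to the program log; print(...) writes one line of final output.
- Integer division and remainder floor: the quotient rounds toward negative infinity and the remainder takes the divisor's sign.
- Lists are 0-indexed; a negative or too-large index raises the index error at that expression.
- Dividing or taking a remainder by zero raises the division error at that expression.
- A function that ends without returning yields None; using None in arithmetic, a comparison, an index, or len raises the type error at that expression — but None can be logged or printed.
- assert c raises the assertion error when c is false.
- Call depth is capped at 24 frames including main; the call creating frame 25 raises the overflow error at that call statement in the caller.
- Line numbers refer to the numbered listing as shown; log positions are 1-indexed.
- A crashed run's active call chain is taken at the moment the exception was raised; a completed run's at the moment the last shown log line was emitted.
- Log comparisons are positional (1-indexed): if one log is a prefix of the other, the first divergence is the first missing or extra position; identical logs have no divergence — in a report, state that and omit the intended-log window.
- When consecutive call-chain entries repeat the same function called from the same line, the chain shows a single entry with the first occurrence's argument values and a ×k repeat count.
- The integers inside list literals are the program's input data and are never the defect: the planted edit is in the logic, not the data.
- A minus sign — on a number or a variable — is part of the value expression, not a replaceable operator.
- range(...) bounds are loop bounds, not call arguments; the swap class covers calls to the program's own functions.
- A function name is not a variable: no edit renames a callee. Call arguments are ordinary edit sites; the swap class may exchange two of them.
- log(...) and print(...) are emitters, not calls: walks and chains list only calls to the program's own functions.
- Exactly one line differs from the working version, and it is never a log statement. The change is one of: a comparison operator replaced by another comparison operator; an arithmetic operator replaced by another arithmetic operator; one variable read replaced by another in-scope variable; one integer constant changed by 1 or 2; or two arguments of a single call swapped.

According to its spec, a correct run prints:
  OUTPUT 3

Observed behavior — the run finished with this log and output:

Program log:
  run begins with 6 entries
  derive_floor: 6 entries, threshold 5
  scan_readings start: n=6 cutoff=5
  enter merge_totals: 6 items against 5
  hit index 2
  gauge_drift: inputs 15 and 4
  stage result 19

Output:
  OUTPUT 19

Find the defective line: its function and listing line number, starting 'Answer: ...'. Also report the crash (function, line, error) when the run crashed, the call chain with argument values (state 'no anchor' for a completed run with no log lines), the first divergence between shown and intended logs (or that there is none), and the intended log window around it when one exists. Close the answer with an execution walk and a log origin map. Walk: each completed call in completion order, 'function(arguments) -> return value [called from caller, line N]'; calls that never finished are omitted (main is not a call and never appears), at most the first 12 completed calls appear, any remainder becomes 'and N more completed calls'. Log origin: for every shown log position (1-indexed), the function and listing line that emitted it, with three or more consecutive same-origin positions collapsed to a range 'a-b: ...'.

Answer: the defect is in gauge_drift at line 17.
Key observation: Everything matches until log position 7, which reads 'stage result 19' in place of 'stage result 3'.
Call chain: main.
First divergence: position 7 — shown 'stage result 19', intended 'stage result 3'.
Intended log window:
  5: hit index 2
  6: gauge_drift: inputs 15 and 4
  7: stage result 3
Execution walk:
  merge_totals([3, 12, 5, 2, 5, 6], 5) -> 2  [called from scan_readings, line 9]
  scan_readings([3, 12, 5, 2, 5, 6], 5) -> 15  [called from derive_floor, line 22]
  gauge_drift(15, 4) -> 19  [called from derive_floor, line 24]
  derive_floor([3, 12, 5, 2, 5, 6], 5) -> 19  [called from main, line 30]
Log line origins:
  1: emitted by main (line 29)
  2: emitted by derive_floor (line 21)
  3: emitted by scan_readings (line 8)
  4: emitted by merge_totals (line 2)
  5: emitted by scan_readings (line 10)
  6: emitted by gauge_drift (line 15)
  7: emitted by main (line 31)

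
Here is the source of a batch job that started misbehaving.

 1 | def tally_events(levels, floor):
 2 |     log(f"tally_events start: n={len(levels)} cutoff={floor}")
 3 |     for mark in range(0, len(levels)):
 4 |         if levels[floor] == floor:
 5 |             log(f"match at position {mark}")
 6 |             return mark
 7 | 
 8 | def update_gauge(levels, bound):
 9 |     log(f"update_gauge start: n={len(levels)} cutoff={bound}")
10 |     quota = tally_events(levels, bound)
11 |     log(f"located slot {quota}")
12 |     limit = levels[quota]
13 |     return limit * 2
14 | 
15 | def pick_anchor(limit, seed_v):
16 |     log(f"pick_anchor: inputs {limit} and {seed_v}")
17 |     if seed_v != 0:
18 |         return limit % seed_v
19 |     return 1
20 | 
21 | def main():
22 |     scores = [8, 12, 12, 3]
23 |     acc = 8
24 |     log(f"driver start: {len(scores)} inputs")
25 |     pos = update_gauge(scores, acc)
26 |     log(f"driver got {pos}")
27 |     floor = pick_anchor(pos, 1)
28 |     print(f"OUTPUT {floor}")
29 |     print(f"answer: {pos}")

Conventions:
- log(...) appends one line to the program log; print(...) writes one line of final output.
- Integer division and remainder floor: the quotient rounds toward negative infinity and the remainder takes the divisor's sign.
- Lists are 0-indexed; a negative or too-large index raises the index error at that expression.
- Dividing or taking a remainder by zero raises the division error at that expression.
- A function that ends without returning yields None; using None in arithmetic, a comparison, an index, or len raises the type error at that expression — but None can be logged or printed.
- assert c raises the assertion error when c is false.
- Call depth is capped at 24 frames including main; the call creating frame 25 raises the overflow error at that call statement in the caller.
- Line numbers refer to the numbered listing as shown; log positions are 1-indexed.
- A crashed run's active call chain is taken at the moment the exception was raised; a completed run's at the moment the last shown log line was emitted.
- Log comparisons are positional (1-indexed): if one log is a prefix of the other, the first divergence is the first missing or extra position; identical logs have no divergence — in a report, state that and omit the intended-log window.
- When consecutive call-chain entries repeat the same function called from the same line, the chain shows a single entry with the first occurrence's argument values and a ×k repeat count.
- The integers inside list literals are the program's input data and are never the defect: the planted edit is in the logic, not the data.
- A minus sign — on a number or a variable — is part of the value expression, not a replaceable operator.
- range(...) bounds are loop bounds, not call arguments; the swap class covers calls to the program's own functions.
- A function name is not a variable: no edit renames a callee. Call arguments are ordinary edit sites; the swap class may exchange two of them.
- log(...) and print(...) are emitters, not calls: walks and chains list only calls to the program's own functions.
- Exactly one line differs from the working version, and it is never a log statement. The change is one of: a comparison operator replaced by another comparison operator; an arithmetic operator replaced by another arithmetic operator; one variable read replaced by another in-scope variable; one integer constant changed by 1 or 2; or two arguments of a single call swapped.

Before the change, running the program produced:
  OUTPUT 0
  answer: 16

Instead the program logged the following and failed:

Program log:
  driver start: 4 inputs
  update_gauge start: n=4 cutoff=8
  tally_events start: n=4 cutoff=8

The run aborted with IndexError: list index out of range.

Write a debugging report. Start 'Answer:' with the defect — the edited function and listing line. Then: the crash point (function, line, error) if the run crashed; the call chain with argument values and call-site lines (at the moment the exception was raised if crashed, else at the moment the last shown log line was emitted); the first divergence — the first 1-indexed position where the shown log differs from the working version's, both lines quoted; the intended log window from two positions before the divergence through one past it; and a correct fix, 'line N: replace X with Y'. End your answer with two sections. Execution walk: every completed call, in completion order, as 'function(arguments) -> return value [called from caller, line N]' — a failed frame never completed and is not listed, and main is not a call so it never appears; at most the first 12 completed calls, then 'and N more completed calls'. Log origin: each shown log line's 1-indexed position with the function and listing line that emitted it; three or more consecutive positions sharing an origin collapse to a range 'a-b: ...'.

Answer: the defect is in tally_events at line 4.
Key observation: The faulty run's log stops after 3 lines; the working version's next line would be 'match at position 0'.
Crash: tally_events, line 4, IndexError.
Call chain: main -> update_gauge([8, 12, 12, 3], 8) (called at line 25) -> tally_events([8, 12, 12, 3], 8) (called at line 10).
First divergence: position 4 (shown log ended at 3 lines; the working version continues: 'match at position 0').
Intended log window:
  2: update_gauge start: n=4 cutoff=8
  3: tally_events start: n=4 cutoff=8
  4: match at position 0
  5: located slot 0
Execution walk:
  (no call completed)
Origin of each log line:
  1: from main, line 24
  2: from update_gauge, line 9
  3: from tally_events, line 2
A correct fix: line 4: replace `levels[floor]` with `levels[mark]`.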